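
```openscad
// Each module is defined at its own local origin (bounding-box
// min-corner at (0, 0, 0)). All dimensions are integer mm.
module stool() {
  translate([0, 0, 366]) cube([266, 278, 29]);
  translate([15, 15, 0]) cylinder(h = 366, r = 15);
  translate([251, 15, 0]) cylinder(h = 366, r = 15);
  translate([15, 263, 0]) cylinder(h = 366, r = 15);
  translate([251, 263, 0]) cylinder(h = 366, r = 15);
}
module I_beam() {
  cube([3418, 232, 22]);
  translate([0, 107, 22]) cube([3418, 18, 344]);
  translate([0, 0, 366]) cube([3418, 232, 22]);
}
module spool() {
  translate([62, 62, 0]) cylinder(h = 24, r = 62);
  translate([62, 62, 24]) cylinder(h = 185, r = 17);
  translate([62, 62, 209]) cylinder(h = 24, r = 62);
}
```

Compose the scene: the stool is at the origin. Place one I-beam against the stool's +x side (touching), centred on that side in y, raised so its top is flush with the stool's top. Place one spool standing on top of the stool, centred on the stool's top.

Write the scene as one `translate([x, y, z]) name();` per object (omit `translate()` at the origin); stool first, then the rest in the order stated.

stool();
translate([266, 23, 7]) I_beam();
translate([71, 77, 395]) spool();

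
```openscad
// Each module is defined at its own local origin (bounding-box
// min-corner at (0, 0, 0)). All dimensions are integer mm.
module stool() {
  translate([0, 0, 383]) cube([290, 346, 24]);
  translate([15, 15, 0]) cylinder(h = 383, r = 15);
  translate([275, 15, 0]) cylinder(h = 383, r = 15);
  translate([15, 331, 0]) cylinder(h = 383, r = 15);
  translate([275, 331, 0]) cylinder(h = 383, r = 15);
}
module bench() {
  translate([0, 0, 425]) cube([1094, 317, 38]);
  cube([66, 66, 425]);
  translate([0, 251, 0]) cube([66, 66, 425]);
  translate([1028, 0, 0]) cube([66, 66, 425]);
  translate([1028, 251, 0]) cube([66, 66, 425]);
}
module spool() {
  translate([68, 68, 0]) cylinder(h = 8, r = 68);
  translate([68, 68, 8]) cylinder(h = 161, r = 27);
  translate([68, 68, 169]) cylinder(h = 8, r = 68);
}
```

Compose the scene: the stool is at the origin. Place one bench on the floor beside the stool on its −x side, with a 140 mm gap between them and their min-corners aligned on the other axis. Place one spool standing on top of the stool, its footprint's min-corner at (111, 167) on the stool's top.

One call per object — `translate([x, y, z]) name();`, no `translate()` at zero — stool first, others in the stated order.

stool();
translate([-1234, 0, 0]) bench();
translate([111, 167, 407]) spool();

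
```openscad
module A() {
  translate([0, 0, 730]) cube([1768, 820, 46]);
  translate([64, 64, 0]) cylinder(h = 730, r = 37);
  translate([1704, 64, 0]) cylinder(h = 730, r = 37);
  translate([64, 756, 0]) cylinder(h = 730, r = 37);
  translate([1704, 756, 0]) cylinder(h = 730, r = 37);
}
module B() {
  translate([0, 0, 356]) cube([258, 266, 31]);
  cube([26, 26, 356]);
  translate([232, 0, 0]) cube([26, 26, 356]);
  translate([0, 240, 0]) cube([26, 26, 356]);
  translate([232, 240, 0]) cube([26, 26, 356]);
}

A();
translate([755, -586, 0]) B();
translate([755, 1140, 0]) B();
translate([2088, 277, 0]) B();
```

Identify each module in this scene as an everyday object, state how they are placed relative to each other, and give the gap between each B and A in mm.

Each stool's nearest face is 320 mm from the table's bounding box.

A is a table. B is a stool. Three stools sit around the table at the −y, +y, +x sides. The gap between each stool and the table is 320 mm.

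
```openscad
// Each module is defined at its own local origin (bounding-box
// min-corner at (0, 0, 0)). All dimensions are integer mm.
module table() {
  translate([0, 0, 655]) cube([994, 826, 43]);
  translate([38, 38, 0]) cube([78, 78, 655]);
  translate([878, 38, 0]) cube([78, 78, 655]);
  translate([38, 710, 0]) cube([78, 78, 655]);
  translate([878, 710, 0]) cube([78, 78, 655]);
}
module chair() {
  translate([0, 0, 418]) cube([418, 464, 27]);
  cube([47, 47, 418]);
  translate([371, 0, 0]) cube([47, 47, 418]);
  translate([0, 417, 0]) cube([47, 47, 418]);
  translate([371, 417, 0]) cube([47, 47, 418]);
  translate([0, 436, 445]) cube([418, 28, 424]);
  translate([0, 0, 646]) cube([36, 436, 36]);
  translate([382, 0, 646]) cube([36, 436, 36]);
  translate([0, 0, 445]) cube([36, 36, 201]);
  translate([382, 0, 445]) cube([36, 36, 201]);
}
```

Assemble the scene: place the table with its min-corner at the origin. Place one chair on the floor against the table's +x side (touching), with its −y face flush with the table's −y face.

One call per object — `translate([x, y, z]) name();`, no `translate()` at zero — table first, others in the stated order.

table();
translate([994, 0, 0]) chair();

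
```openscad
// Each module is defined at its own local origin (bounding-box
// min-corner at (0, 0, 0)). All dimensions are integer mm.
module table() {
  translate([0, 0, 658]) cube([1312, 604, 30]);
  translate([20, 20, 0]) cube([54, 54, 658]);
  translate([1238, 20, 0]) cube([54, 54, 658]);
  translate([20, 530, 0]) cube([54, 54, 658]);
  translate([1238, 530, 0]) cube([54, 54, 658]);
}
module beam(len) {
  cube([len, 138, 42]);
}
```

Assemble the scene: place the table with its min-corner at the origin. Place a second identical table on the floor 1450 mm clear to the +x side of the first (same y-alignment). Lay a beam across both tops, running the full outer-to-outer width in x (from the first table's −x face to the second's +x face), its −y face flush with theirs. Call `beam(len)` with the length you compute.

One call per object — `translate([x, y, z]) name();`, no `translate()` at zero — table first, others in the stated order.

table();
translate([2762, 0, 0]) table();
translate([0, 0, 688]) beam(4074);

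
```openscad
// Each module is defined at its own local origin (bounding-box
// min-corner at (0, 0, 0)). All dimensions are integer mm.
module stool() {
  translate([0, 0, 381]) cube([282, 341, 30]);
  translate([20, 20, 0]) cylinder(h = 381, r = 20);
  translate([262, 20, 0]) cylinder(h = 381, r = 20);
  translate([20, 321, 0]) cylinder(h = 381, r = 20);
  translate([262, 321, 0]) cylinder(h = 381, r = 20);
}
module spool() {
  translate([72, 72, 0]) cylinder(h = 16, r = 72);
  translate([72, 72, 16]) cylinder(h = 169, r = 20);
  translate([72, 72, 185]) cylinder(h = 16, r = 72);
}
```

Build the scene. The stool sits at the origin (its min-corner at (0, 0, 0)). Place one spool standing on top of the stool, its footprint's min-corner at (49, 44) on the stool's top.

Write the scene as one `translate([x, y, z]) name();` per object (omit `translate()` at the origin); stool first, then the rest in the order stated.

stool();
translate([49, 44, 411]) spool();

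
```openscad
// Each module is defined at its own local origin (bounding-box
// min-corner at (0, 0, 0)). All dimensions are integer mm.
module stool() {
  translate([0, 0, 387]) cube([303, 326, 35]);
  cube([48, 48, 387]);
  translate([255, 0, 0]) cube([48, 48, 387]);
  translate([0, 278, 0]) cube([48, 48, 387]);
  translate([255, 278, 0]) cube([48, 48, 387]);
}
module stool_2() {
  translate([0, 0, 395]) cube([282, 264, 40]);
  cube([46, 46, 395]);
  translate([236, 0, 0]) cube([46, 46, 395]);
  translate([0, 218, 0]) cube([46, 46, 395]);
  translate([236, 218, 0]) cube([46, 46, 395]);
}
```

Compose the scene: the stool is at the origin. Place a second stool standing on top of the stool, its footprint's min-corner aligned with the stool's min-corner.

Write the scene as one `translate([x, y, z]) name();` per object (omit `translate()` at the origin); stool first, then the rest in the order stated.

stool();
translate([0, 0, 422]) stool_2();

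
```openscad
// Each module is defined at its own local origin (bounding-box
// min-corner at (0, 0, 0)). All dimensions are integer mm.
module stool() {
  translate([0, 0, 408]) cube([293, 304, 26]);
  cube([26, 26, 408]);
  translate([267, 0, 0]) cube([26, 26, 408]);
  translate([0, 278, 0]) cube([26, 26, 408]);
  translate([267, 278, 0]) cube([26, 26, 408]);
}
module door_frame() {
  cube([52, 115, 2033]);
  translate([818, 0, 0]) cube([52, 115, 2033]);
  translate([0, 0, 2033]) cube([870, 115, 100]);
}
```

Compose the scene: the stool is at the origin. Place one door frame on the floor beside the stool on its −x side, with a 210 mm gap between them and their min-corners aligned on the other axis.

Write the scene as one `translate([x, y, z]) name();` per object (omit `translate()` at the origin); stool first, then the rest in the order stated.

stool();
translate([-1080, 0, 0]) door_frame();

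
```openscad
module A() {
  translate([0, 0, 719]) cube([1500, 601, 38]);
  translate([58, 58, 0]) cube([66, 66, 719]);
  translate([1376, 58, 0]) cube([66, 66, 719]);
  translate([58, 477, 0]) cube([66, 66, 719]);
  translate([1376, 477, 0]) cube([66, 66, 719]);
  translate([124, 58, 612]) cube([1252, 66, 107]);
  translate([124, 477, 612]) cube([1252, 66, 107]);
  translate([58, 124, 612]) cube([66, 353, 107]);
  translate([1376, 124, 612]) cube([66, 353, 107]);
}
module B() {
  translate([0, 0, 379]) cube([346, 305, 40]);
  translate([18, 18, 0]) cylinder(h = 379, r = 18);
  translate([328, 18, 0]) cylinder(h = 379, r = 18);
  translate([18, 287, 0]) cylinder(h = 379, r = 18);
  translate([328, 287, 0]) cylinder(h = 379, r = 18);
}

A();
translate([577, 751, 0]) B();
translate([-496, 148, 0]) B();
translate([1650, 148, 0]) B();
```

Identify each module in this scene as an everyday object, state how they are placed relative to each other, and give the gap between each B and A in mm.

Each stool's nearest face is 150 mm from the table's bounding box.

A is a table. B is a stool. Three stools sit around the table at the +y, −x, +x sides. The gap between each stool and the table is 150 mm.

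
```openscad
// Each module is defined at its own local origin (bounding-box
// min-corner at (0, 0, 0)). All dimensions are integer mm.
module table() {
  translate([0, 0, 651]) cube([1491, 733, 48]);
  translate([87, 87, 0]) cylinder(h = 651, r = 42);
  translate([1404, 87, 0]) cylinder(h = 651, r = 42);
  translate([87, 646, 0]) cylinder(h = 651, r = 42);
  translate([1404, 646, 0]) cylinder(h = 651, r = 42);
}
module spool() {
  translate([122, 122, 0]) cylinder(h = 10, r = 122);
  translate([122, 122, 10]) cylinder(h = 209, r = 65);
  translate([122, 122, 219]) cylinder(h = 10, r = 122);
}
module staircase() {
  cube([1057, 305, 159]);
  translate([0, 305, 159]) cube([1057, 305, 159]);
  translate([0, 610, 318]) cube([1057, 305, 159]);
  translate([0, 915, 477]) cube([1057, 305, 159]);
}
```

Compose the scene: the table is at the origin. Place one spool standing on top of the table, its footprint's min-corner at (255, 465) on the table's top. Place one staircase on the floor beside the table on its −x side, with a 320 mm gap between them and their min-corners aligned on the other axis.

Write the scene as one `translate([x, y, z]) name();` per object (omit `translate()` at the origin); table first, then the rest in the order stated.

table();
translate([255, 465, 699]) spool();
translate([-1377, 0, 0]) staircase();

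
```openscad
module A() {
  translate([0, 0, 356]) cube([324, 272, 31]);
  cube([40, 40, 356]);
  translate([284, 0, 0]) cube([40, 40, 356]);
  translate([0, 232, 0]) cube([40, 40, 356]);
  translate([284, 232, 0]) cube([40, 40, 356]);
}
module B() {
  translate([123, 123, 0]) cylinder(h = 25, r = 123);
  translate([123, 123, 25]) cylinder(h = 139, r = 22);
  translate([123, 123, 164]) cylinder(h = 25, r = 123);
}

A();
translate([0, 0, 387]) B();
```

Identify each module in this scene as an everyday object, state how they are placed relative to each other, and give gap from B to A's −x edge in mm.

A is a stool. B is a spool. The spool is on top of the stool. The gap from the spool to the stool's −x edge is 0 mm.

The spool's min-x is at 0; the stool's min-x is 0; gap = 0 mm.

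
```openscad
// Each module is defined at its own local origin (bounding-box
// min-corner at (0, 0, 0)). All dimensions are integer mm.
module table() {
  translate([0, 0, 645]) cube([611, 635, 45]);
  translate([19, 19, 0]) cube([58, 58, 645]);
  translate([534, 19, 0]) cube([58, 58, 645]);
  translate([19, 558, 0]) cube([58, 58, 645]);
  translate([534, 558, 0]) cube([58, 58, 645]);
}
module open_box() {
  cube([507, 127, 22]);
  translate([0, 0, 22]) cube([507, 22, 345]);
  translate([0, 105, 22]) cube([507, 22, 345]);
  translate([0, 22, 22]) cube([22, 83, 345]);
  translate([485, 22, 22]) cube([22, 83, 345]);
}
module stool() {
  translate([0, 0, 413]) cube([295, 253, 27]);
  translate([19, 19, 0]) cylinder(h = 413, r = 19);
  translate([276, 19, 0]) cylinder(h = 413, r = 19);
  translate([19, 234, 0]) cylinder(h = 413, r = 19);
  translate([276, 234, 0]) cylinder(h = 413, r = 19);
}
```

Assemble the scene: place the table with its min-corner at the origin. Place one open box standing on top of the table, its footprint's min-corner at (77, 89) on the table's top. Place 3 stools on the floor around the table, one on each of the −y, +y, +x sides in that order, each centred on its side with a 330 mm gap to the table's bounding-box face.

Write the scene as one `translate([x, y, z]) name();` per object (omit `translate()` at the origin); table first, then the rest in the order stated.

table();
translate([77, 89, 690]) open_box();
translate([158, -583, 0]) stool();
translate([158, 965, 0]) stool();
translate([941, 191, 0]) stool();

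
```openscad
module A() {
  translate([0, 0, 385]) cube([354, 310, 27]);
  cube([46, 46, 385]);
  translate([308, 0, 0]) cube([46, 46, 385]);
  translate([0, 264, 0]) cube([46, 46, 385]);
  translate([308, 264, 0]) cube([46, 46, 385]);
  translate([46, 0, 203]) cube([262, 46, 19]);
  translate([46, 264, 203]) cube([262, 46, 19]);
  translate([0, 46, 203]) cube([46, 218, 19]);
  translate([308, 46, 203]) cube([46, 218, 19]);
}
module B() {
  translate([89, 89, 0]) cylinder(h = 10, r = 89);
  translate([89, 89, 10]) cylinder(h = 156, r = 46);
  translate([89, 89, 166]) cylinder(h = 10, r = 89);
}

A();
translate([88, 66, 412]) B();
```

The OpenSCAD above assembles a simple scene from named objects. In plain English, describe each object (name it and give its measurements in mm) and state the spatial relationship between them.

A is a simple wooden stool: a rectangular seat 354 mm (x) by 310 mm (y), 27 mm thick, top face at z = 412 mm, on four square legs, each 46×46 mm in cross-section. The legs rest on z = 0, each flush with a corner of the seat. Four stretchers, 46 mm wide and 19 mm tall, connect adjacent legs with their undersides at z = 203 mm, each running between the inner faces of the legs it joins and aligned with the legs' outer faces on the other axis.

B is a spool: two coaxial disc flanges of radius 89 mm and thickness 10 mm, joined by a core cylinder of radius 46 mm and height 156 mm. The lower flange rests on z = 0 and the three cylinders share a vertical axis.

The spool is on top of the stool, centred.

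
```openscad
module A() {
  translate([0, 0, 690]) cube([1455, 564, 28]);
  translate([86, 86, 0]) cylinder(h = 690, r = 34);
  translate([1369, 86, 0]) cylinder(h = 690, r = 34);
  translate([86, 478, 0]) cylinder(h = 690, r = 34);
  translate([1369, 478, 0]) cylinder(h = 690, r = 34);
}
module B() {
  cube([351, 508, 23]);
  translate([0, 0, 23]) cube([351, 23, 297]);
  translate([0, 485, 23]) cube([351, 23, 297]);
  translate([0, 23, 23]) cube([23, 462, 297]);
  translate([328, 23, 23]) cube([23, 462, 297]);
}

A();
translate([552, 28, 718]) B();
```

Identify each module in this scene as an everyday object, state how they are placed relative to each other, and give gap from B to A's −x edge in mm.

A is a table. B is an open box. The open box is on top of the table, centred. The gap from the open box to the table's −x edge is 552 mm.

The open box's min-x is at 552; the table's min-x is 0; gap = 552 mm.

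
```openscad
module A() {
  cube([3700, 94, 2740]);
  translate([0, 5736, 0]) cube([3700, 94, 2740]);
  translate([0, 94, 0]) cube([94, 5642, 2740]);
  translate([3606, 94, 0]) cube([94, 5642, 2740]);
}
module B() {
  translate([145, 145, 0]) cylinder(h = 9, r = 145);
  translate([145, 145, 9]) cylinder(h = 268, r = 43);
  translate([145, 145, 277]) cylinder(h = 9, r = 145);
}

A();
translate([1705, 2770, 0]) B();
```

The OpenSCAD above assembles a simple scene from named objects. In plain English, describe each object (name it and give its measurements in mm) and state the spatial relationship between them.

A is the wall frame of a small rectangular building: four walls, each 2740 mm tall and 94 mm thick, enclosing a footprint 3700 mm (x) by 5830 mm (y) outside-to-outside, with no floor or roof. The front and back walls (the −y and +y sides) span the full width; the two side walls fit between them.

B is a spool: two coaxial disc flanges of radius 145 mm and thickness 9 mm, joined by a core cylinder of radius 43 mm and height 268 mm. The lower flange rests on z = 0 and the three cylinders share a vertical axis.

The spool sits inside the house frame, centred.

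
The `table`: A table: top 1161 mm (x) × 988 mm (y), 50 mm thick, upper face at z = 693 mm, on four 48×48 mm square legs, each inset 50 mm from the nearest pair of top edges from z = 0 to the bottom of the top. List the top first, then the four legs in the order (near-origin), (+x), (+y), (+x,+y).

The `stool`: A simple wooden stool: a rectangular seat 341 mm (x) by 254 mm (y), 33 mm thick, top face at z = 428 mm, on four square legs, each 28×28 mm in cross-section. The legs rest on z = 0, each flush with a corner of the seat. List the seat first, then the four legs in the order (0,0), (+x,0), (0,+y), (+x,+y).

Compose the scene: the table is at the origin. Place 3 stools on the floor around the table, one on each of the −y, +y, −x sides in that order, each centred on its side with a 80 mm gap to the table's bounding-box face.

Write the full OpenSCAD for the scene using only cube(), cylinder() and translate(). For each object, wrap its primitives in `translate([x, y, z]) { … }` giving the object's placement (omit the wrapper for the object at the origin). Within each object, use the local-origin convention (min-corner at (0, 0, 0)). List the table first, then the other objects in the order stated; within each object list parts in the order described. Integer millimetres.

translate([0, 0, 643]) cube([1161, 988, 50]);
translate([50, 50, 0]) cube([48, 48, 643]);
translate([1063, 50, 0]) cube([48, 48, 643]);
translate([50, 890, 0]) cube([48, 48, 643]);
translate([1063, 890, 0]) cube([48, 48, 643]);
translate([410, -334, 0]) {
  translate([0, 0, 395]) cube([341, 254, 33]);
  cube([28, 28, 395]);
  translate([313, 0, 0]) cube([28, 28, 395]);
  translate([0, 226, 0]) cube([28, 28, 395]);
  translate([313, 226, 0]) cube([28, 28, 395]);
}
translate([410, 1068, 0]) {
  translate([0, 0, 395]) cube([341, 254, 33]);
  cube([28, 28, 395]);
  translate([313, 0, 0]) cube([28, 28, 395]);
  translate([0, 226, 0]) cube([28, 28, 395]);
  translate([313, 226, 0]) cube([28, 28, 395]);
}
translate([-421, 367, 0]) {
  translate([0, 0, 395]) cube([341, 254, 33]);
  cube([28, 28, 395]);
  translate([313, 0, 0]) cube([28, 28, 395]);
  translate([0, 226, 0]) cube([28, 28, 395]);
  translate([313, 226, 0]) cube([28, 28, 395]);
}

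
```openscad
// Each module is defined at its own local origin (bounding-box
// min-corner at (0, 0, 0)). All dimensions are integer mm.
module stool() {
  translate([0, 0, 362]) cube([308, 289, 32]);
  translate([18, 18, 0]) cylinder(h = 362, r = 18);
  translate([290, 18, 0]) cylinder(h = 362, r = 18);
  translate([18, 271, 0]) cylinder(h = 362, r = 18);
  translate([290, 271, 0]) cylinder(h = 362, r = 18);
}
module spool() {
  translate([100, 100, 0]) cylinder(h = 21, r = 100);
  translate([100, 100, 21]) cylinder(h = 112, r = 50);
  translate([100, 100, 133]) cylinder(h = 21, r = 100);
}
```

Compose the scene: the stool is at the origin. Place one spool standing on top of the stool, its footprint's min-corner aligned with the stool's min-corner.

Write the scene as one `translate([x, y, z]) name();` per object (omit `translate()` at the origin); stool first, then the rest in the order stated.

stool();
translate([0, 0, 394]) spool();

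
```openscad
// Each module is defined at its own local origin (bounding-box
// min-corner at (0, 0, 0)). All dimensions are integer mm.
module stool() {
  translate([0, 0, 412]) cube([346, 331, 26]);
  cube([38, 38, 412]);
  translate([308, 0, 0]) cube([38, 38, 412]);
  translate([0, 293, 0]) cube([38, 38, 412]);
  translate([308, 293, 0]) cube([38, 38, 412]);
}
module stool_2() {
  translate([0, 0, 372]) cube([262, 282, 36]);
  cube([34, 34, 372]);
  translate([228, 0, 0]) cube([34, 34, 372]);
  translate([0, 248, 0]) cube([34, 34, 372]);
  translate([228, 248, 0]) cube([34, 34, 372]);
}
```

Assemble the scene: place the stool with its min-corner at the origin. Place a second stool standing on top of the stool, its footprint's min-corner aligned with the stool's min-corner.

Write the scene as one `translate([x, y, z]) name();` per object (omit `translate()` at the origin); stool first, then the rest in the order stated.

stool();
translate([0, 0, 438]) stool_2();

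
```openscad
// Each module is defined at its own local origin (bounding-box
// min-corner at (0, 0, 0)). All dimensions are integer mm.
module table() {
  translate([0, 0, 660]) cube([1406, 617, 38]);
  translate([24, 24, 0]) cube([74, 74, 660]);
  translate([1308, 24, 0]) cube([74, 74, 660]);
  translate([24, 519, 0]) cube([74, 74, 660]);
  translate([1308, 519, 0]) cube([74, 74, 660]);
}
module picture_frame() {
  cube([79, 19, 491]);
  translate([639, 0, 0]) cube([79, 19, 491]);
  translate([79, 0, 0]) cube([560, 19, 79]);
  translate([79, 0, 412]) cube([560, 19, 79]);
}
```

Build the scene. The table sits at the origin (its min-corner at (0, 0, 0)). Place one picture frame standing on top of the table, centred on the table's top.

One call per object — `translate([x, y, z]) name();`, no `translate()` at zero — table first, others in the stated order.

table();
translate([344, 299, 698]) picture_frame();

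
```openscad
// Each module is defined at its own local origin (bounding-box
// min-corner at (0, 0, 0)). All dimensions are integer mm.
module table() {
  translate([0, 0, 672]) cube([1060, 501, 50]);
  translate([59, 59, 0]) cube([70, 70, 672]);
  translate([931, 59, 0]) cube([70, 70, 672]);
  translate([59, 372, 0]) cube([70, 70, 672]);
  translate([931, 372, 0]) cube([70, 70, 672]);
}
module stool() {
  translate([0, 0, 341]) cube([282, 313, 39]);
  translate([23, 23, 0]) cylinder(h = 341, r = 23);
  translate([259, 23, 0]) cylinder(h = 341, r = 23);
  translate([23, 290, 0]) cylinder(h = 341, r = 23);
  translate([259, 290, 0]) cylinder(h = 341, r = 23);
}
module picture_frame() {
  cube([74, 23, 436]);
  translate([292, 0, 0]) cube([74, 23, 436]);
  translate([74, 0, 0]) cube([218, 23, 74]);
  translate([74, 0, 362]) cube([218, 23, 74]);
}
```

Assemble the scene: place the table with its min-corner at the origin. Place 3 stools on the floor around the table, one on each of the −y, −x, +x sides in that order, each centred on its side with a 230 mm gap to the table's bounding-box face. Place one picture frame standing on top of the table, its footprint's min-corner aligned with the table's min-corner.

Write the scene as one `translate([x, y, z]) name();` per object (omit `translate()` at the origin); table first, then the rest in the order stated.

table();
translate([389, -543, 0]) stool();
translate([-512, 94, 0]) stool();
translate([1290, 94, 0]) stool();
translate([0, 0, 722]) picture_frame();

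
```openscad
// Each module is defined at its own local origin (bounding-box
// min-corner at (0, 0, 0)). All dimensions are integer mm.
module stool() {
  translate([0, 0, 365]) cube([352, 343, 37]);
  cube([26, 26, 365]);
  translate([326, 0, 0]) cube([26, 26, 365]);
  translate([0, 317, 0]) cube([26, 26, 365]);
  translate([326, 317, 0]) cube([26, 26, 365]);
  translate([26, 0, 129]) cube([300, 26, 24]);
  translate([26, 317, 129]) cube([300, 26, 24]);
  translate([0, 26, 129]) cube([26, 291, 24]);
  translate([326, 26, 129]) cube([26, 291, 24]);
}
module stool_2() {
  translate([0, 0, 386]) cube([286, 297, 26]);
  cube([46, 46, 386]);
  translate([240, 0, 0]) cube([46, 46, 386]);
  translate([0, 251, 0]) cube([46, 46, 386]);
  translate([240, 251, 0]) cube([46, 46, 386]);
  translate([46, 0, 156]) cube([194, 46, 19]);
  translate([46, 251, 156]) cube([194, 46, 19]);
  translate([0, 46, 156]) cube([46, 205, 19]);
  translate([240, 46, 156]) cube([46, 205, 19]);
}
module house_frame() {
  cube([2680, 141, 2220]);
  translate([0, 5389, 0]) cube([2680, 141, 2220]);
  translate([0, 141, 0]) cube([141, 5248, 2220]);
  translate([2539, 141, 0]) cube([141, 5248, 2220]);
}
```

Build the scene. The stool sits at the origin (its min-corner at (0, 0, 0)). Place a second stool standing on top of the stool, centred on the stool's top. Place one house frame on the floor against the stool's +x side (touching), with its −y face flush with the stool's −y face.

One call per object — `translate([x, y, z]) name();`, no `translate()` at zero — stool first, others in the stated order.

stool();
translate([33, 23, 402]) stool_2();
translate([352, 0, 0]) house_frame();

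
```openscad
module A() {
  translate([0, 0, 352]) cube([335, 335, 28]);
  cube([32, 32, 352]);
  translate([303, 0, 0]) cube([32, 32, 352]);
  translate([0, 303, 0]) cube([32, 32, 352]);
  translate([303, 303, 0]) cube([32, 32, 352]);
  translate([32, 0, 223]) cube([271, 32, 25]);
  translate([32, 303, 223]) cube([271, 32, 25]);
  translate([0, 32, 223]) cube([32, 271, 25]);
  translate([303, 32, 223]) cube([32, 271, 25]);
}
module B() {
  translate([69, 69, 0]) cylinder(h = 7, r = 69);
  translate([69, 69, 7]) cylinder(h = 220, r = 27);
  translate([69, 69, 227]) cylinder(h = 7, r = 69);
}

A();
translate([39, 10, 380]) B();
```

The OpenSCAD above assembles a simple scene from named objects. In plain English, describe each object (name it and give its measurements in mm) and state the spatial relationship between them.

A is a simple wooden stool: a rectangular seat 335 mm (x) by 335 mm (y), 28 mm thick, top face at z = 380 mm, on four square legs, each 32×32 mm in cross-section. The legs rest on z = 0, each flush with a corner of the seat. Four stretchers, 32 mm wide and 25 mm tall, connect adjacent legs with their undersides at z = 223 mm, each running between the inner faces of the legs it joins and aligned with the legs' outer faces on the other axis.

B is a spool: two coaxial disc flanges of radius 69 mm and thickness 7 mm, joined by a core cylinder of radius 27 mm and height 220 mm. The lower flange rests on z = 0 and the three cylinders share a vertical axis.

The spool is on top of the stool.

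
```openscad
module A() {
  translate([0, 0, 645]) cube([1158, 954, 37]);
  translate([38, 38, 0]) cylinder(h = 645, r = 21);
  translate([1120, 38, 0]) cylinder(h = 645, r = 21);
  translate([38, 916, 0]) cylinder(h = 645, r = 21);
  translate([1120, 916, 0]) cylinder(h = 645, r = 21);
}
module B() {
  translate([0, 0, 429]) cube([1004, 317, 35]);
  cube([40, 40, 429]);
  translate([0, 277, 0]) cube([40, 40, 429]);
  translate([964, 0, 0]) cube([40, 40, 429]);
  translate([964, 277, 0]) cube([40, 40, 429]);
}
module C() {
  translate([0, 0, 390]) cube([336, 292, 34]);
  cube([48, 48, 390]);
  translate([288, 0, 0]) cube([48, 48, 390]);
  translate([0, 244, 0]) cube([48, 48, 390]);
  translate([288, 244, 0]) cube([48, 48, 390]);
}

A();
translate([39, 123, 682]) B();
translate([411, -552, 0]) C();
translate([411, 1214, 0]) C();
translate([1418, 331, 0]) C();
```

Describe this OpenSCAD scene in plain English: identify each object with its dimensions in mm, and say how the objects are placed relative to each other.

A is a table: top 1158 mm (x) × 954 mm (y), 37 mm thick, upper face at z = 682 mm, on four round legs of 42 mm diameter, each leg's bounding box inset 17 mm from the nearest pair of top edges, running from z = 0 to the bottom of the top.

B is a bench: a 1004×317 mm seat slab, 35 mm thick, top at z = 464 mm, on four 40×40 mm square legs flush with the seat corners and standing on z = 0.

C is a four-legged stool. The seat is a 336×292×34 mm slab whose top surface is at z = 424 mm; four square legs, each 48×48 mm in cross-section, run from the floor (z = 0) to the underside of the seat, each flush with a corner of the seat.

The bench is on top of the table. Three stools sit around the table at the −y, +y, +x sides.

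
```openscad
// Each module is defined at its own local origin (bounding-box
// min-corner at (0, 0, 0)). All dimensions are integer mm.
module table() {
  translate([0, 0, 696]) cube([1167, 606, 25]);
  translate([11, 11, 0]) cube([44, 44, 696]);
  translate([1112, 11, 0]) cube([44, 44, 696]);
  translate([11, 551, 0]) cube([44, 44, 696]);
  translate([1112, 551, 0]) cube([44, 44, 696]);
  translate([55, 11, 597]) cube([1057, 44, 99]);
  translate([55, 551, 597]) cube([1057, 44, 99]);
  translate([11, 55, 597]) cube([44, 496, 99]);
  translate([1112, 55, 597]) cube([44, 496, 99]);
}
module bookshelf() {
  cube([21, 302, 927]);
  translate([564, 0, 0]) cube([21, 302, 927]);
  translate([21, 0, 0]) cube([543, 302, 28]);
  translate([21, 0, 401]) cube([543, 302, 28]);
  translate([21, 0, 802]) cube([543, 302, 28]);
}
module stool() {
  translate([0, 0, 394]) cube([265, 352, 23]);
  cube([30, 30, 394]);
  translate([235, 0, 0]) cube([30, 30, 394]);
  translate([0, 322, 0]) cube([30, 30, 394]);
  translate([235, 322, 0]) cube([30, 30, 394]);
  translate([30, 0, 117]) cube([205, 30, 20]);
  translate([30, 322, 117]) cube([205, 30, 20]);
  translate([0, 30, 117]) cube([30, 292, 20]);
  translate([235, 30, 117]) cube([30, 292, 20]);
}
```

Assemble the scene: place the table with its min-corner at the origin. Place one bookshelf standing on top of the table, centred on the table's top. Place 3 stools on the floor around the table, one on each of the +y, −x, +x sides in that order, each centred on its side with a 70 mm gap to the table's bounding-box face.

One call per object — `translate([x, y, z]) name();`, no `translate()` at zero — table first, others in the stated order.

table();
translate([291, 152, 721]) bookshelf();
translate([451, 676, 0]) stool();
translate([-335, 127, 0]) stool();
translate([1237, 127, 0]) stool();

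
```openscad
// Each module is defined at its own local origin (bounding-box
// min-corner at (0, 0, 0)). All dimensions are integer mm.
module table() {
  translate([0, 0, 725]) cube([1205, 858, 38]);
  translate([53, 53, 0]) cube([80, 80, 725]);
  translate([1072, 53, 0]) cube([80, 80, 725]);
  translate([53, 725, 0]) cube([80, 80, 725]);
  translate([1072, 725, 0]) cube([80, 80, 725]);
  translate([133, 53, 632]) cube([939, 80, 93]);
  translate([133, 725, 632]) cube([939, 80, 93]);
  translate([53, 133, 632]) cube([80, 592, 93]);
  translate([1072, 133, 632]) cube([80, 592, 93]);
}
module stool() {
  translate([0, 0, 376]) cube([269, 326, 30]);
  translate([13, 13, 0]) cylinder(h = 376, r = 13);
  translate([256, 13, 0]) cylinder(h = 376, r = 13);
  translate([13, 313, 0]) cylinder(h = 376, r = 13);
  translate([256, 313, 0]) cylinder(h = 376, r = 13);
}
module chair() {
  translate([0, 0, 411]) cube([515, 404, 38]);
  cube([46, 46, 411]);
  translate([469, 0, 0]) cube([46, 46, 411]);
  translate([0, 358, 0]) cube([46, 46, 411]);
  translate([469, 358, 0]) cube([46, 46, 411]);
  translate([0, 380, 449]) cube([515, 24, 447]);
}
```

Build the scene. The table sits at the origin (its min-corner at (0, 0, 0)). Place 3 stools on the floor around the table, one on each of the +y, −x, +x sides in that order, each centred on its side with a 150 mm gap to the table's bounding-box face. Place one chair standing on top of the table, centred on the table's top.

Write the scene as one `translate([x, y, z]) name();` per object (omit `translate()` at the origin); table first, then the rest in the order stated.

table();
translate([468, 1008, 0]) stool();
translate([-419, 266, 0]) stool();
translate([1355, 266, 0]) stool();
translate([345, 227, 763]) chair();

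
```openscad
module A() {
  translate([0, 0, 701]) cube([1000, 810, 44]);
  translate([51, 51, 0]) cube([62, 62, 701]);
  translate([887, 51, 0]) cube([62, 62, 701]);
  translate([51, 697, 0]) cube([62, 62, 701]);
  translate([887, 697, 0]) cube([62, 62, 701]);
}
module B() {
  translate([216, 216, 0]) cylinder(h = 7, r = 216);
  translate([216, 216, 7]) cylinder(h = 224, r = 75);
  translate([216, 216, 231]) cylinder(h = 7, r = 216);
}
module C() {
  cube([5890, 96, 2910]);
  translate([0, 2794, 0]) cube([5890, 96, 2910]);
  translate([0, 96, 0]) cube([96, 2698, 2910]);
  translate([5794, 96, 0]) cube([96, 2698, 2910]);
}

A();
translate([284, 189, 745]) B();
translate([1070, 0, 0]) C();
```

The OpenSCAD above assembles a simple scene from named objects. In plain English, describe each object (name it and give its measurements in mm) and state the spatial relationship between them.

A is a table: top 1000 mm (x) × 810 mm (y), 44 mm thick, upper face at z = 745 mm, on four 62×62 mm square legs, each inset 51 mm from the nearest pair of top edges, running from z = 0 to the bottom of the top.

B is a spool: two coaxial disc flanges of radius 216 mm and thickness 7 mm, joined by a core cylinder of radius 75 mm and height 224 mm. The lower flange rests on z = 0 and the three cylinders share a vertical axis.

C is the wall frame of a small rectangular building: four walls, each 2910 mm tall and 96 mm thick, enclosing a footprint 5890 mm (x) by 2890 mm (y) outside-to-outside, with no floor or roof. The front and back walls (the −y and +y sides) span the full width; the two side walls fit between them.

The spool is on top of the table, centred. The house frame is on the floor beside the table on its +x side.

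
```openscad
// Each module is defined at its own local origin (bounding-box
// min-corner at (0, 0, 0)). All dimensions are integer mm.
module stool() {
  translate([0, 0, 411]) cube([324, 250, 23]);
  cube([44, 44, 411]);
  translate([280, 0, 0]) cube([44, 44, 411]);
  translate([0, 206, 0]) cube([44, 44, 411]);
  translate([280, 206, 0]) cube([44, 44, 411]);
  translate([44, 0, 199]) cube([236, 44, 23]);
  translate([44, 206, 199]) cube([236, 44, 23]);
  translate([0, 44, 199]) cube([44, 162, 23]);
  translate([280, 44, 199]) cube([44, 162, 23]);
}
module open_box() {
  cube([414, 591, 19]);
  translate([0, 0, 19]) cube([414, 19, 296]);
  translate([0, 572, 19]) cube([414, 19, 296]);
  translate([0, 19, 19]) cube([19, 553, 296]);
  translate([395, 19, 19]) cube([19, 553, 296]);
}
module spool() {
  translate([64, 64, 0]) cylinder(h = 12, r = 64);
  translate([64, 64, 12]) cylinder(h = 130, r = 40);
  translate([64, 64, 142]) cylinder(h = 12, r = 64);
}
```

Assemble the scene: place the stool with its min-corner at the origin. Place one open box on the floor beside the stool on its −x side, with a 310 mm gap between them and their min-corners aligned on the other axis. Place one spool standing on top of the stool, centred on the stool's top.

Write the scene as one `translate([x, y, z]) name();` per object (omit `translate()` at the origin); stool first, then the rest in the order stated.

stool();
translate([-724, 0, 0]) open_box();
translate([98, 61, 434]) spool();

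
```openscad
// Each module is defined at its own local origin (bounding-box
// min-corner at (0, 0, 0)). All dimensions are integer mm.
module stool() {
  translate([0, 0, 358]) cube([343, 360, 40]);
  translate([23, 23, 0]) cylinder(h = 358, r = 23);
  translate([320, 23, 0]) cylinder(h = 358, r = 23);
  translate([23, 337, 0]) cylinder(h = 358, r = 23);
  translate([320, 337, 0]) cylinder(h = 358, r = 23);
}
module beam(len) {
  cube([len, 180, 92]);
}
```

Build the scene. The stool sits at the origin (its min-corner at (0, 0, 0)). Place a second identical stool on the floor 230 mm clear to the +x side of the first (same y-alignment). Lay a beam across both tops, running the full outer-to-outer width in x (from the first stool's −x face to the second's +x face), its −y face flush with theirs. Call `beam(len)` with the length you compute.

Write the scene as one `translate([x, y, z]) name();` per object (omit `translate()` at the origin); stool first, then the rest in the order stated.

stool();
translate([573, 0, 0]) stool();
translate([0, 0, 398]) beam(916);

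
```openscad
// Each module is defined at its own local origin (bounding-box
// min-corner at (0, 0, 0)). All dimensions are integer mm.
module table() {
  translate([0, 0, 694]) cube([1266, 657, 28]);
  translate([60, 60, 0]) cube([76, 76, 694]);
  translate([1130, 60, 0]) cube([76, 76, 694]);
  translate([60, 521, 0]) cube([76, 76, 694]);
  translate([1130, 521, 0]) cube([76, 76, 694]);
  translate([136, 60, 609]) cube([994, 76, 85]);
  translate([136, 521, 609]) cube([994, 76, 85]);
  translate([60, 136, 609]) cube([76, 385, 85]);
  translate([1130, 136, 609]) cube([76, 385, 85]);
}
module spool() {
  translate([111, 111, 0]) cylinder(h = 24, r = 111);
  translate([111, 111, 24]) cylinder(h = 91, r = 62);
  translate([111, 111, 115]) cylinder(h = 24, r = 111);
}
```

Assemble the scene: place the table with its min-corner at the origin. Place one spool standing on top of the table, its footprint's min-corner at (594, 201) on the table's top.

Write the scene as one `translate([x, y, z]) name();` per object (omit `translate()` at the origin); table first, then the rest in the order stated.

table();
translate([594, 201, 722]) spool();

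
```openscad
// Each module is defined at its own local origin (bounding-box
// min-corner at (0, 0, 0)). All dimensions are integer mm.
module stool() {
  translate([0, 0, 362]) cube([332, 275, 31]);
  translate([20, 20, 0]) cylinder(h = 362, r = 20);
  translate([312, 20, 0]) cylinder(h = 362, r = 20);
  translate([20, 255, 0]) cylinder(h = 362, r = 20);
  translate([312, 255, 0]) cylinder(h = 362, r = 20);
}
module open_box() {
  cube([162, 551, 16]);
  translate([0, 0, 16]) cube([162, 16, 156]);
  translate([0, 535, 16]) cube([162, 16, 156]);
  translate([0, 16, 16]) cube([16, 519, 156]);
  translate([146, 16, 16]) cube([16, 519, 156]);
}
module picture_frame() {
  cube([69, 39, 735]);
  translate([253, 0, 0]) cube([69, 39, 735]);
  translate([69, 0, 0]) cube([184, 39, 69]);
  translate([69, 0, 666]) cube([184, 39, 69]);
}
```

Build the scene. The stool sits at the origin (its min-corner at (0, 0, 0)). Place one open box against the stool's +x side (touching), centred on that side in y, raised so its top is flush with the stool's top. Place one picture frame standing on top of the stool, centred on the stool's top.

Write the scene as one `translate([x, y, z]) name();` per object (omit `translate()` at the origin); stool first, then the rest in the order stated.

stool();
translate([332, -138, 221]) open_box();
translate([5, 118, 393]) picture_frame();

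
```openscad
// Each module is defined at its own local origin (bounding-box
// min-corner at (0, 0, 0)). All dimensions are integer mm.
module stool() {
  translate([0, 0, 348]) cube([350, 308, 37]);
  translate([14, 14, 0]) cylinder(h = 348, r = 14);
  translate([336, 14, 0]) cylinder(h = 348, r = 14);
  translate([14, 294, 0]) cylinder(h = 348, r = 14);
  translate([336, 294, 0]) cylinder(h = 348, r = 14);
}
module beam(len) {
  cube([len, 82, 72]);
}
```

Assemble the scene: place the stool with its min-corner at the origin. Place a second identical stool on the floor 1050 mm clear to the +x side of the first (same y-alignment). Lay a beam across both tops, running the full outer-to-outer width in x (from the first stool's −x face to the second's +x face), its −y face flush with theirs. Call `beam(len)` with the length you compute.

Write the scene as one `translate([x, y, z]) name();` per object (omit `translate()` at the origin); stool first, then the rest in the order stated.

stool();
translate([1400, 0, 0]) stool();
translate([0, 0, 385]) beam(1750);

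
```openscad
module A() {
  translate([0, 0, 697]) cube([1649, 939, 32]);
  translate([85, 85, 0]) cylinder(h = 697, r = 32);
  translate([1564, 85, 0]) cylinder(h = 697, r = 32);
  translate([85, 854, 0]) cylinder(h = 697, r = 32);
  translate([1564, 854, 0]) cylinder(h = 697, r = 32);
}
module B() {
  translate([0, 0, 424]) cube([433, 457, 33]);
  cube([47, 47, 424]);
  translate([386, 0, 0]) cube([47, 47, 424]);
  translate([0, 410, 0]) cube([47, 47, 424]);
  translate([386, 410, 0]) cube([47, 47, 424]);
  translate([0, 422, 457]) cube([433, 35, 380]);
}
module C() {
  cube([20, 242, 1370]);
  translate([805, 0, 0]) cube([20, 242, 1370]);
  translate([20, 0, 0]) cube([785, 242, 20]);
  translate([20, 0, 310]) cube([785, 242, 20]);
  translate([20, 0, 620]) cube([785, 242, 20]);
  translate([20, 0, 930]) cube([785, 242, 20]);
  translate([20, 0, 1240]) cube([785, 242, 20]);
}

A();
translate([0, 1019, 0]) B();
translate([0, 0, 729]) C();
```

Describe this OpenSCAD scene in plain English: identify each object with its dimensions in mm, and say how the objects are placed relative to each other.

A is a table with a 1649×939 mm rectangular top, 32 mm thick, top surface at z = 729 mm, supported by four round legs of 64 mm diameter, each leg's bounding box inset 53 mm from the nearest pair of top edges, running from the floor.

B is a chair. The seat is a 433×457×33 mm slab with its top at z = 457 mm, on four 47×47 mm corner legs (flush with the seat edges, standing on z = 0). A flat backrest 35 mm thick, 380 mm tall, spans the full seat width and rises from the seat top along its +y edge, rear face flush with the rear of the seat.

C is an open bookshelf. Two side panels, each 20 mm thick, 242 mm deep and 1370 mm tall, stand 825 mm apart (outside-to-outside). Between them sit 5 shelves, each 20 mm thick and 242 mm deep, spanning the full gap between the sides. The bottom shelf rests on the floor (its underside at z = 0) and the clear gap between one shelf's top and the next shelf's underside is 290 mm.

The chair is on the floor beside the table on its +y side. The bookshelf is on top of the table.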